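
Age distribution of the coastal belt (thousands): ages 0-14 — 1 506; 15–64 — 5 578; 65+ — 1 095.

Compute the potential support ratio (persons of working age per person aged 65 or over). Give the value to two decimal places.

Potential support ratio: 5.09

Potential support ratio = 5 578 / 1 095 = 5.09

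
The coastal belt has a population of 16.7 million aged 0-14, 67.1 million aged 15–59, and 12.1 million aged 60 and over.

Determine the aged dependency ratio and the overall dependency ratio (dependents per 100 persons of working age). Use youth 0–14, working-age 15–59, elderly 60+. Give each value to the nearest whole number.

Old-age dependency ratio = 12.1 / 67.1 × 100 = 18
Total dependency ratio = (16.7 + 12.1) / 67.1 × 100 = 28.8 / 67.1 × 100 = 43

Old-age dependency ratio: 18
Total dependency ratio: 43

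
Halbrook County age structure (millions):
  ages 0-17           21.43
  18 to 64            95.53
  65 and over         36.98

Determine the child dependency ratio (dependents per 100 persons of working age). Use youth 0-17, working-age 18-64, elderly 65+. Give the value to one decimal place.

Youth dependency ratio: 22.4

Youth dependency ratio = 21.43 / 95.53 × 100 = 22.4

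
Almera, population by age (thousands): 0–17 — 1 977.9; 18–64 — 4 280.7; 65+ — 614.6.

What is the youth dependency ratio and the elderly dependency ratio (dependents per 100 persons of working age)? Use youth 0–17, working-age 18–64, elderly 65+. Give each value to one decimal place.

Youth dependency ratio: 46.2
Old-age dependency ratio: 14.4

Youth dependency ratio = 1 977.9 / 4 280.7 × 100 = 46.2
Old-age dependency ratio = 614.6 / 4 280.7 × 100 = 14.4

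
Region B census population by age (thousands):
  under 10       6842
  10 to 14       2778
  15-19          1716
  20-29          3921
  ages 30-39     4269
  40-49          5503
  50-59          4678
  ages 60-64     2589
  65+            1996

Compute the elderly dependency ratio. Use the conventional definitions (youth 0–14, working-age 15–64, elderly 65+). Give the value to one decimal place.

0–14: 6842 + 2778 = 9620
15–64: 1716 + 3921 + 4269 + 5503 + 4678 + 2589 = 22676
65+: 1996
Old-age dependency ratio = 1996 / 22676 × 100 = 8.8

Old-age dependency ratio: 8.8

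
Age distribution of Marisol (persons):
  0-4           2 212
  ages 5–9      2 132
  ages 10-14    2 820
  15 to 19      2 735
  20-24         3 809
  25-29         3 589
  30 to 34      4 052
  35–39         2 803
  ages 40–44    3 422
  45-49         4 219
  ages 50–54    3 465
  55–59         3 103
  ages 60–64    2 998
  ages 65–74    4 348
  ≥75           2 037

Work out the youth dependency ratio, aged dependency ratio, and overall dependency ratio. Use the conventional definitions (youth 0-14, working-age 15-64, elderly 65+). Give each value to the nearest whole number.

Youth dependency ratio: 21
Old-age dependency ratio: 19
Total dependency ratio: 40

0–14: 2 212 + 2 132 + 2 820 = 7 164
15–64: 2 735 + 3 809 + 3 589 + 4 052 + 2 803 + 3 422 + 4 219 + 3 465 + 3 103 + 2 998 = 34 195
65+: 4 348 + 2 037 = 6 385
Youth dependency ratio = 7 164 / 34 195 × 100 = 21
Old-age dependency ratio = 6 385 / 34 195 × 100 = 19
Total dependency ratio = (7 164 + 6 385) / 34 195 × 100 = 13 549 / 34 195 × 100 = 40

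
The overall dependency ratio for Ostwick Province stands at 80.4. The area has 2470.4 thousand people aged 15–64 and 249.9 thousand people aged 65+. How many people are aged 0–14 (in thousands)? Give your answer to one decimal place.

Aged 0–14: 1736.3

Total dependency ratio = (youth + elderly) / working-age × 100
80.4 = (Y + 249.9) / 2470.4 × 100
⇒ 1736.3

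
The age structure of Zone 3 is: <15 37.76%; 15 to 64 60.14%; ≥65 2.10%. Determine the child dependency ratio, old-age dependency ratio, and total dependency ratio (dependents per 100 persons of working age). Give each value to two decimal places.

Youth dependency ratio = 37.76 / 60.14 × 100 = 62.79
Old-age dependency ratio = 2.10 / 60.14 × 100 = 3.49
Total dependency ratio = (37.76 + 2.10) / 60.14 × 100 = 39.86 / 60.14 × 100 = 66.28

Youth dependency ratio: 62.79
Old-age dependency ratio: 3.49
Total dependency ratio: 66.28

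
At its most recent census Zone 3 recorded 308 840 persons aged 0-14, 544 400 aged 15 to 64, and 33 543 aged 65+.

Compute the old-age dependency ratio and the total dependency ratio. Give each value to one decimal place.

Old-age dependency ratio = 33 543 / 544 400 × 100 = 6.2
Total dependency ratio = (308 840 + 33 543) / 544 400 × 100 = 342 383 / 544 400 × 100 = 62.9

Old-age dependency ratio: 6.2
Total dependency ratio: 62.9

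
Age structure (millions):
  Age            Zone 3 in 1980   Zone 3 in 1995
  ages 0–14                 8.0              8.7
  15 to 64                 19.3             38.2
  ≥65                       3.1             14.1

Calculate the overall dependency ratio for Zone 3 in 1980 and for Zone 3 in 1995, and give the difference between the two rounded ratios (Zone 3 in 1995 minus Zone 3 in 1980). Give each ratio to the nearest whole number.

Zone 3 in 1980: (8.0 + 3.1) / 19.3 × 100 = 11.1 / 19.3 × 100 = 58
Zone 3 in 1995: (8.7 + 14.1) / 38.2 × 100 = 22.8 / 38.2 × 100 = 60

Zone 3 in 1980: 58
Zone 3 in 1995: 60
Difference: +2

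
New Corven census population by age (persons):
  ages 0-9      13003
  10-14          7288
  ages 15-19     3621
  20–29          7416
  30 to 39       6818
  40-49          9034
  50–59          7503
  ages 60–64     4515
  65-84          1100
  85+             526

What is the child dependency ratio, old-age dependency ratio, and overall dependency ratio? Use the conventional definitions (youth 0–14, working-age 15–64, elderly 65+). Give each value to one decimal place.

Youth dependency ratio: 52.2
Old-age dependency ratio: 4.2
Total dependency ratio: 56.3

0–14: 13003 + 7288 = 20291
15–64: 3621 + 7416 + 6818 + 9034 + 7503 + 4515 = 38907
65+: 1100 + 526 = 1626
Youth dependency ratio = 20291 / 38907 × 100 = 52.2
Old-age dependency ratio = 1626 / 38907 × 100 = 4.2
Total dependency ratio = (20291 + 1626) / 38907 × 100 = 21917 / 38907 × 100 = 56.3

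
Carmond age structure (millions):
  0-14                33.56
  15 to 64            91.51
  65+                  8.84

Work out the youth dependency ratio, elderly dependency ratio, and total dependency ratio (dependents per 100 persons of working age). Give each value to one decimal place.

Youth dependency ratio = 33.56 / 91.51 × 100 = 36.7
Old-age dependency ratio = 8.84 / 91.51 × 100 = 9.7
Total dependency ratio = (33.56 + 8.84) / 91.51 × 100 = 42.40 / 91.51 × 100 = 46.3

Youth dependency ratio: 36.7
Old-age dependency ratio: 9.7
Total dependency ratio: 46.3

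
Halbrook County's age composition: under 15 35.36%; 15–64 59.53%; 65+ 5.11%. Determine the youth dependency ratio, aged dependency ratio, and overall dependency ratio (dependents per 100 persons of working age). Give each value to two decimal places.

Youth dependency ratio = 35.36 / 59.53 × 100 = 59.40
Old-age dependency ratio = 5.11 / 59.53 × 100 = 8.58
Total dependency ratio = (35.36 + 5.11) / 59.53 × 100 = 40.47 / 59.53 × 100 = 67.98

Youth dependency ratio: 59.40
Old-age dependency ratio: 8.58
Total dependency ratio: 67.98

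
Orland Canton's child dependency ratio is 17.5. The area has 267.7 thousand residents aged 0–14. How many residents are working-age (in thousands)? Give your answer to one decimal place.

Working-age: 1,529.7

Youth dependency ratio = youth / working-age × 100
17.5 = 267.7 / W × 100
⇒ 1,529.7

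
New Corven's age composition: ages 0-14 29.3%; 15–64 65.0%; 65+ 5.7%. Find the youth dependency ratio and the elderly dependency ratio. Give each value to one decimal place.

Youth dependency ratio = 29.3 / 65.0 × 100 = 45.1
Old-age dependency ratio = 5.7 / 65.0 × 100 = 8.8

Youth dependency ratio: 45.1
Old-age dependency ratio: 8.8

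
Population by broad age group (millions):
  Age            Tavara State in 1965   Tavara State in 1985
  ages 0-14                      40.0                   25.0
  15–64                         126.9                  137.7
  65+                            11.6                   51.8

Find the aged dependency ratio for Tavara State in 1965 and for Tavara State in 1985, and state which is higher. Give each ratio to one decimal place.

Tavara State in 1965: 9.1
Tavara State in 1985: 37.6
Higher: Tavara State in 1985

Tavara State in 1965: 11.6 / 126.9 × 100 = 9.1
Tavara State in 1985: 51.8 / 137.7 × 100 = 37.6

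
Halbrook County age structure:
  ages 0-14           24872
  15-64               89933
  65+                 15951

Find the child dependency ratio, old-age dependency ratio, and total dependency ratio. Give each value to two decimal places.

Youth dependency ratio = 24872 / 89933 × 100 = 27.66
Old-age dependency ratio = 15951 / 89933 × 100 = 17.74
Total dependency ratio = (24872 + 15951) / 89933 × 100 = 40823 / 89933 × 100 = 45.39

Youth dependency ratio: 27.66
Old-age dependency ratio: 17.74
Total dependency ratio: 45.39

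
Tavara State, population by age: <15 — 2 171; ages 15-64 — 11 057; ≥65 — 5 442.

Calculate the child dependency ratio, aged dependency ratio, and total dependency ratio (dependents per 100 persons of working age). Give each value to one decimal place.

Youth dependency ratio = 2 171 / 11 057 × 100 = 19.6
Old-age dependency ratio = 5 442 / 11 057 × 100 = 49.2
Total dependency ratio = (2 171 + 5 442) / 11 057 × 100 = 7 613 / 11 057 × 100 = 68.9

Youth dependency ratio: 19.6
Old-age dependency ratio: 49.2
Total dependency ratio: 68.9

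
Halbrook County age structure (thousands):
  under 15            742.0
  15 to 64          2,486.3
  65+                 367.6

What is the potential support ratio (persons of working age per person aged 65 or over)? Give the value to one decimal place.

Potential support ratio: 6.8

Potential support ratio = 2,486.3 / 367.6 = 6.8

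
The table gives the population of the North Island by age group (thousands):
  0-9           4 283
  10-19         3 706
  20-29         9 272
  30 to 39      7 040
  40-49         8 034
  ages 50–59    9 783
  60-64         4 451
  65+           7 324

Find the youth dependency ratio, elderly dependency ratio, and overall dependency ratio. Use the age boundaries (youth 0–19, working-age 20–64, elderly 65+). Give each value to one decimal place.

Youth dependency ratio: 20.7
Old-age dependency ratio: 19.0
Total dependency ratio: 39.7

0–19: 4 283 + 3 706 = 7 989
20–64: 9 272 + 7 040 + 8 034 + 9 783 + 4 451 = 38 580
65+: 7 324
Youth dependency ratio = 7 989 / 38 580 × 100 = 20.7
Old-age dependency ratio = 7 324 / 38 580 × 100 = 19.0
Total dependency ratio = (7 989 + 7 324) / 38 580 × 100 = 15 313 / 38 580 × 100 = 39.7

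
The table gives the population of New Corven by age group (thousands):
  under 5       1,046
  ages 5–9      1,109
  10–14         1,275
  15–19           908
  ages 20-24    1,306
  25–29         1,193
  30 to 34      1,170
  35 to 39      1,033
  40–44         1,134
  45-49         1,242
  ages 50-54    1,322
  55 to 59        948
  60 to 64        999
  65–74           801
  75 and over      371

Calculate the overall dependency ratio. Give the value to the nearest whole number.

0–14: 1,046 + 1,109 + 1,275 = 3,430
15–64: 908 + 1,306 + 1,193 + 1,170 + 1,033 + 1,134 + 1,242 + 1,322 + 948 + 999 = 11,255
65+: 801 + 371 = 1,172
Total dependency ratio = (3,430 + 1,172) / 11,255 × 100 = 4,602 / 11,255 × 100 = 41

Total dependency ratio: 41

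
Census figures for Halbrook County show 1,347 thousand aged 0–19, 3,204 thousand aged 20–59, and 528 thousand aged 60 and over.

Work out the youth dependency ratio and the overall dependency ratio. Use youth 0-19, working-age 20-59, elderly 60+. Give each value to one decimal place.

Youth dependency ratio: 42.0
Total dependency ratio: 58.5

Youth dependency ratio = 1,347 / 3,204 × 100 = 42.0
Total dependency ratio = (1,347 + 528) / 3,204 × 100 = 1,875 / 3,204 × 100 = 58.5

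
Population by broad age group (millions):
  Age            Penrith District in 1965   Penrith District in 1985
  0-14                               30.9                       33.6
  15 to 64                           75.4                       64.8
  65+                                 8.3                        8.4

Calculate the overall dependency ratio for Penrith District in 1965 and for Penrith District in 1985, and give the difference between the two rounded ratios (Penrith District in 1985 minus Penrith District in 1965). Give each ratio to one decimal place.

Penrith District in 1965: 52.0
Penrith District in 1985: 64.8
Difference: +12.8

Penrith District in 1965: (30.9 + 8.3) / 75.4 × 100 = 39.2 / 75.4 × 100 = 52.0
Penrith District in 1985: (33.6 + 8.4) / 64.8 × 100 = 42.0 / 64.8 × 100 = 64.8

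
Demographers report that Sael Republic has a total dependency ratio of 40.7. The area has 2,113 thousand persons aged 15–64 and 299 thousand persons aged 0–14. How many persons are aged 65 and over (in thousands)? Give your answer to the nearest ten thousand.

Total dependency ratio = (youth + elderly) / working-age × 100
40.7 = (299 + E) / 2,113 × 100
⇒ 560

Aged 65 and over: 560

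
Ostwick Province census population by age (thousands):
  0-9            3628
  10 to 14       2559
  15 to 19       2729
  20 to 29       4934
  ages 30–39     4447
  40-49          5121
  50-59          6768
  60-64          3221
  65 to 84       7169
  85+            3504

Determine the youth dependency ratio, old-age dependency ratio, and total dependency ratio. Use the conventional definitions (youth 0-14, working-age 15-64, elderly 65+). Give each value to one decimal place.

Youth dependency ratio: 22.7
Old-age dependency ratio: 39.2
Total dependency ratio: 61.9

0–14: 3628 + 2559 = 6187
15–64: 2729 + 4934 + 4447 + 5121 + 6768 + 3221 = 27220
65+: 7169 + 3504 = 10673
Youth dependency ratio = 6187 / 27220 × 100 = 22.7
Old-age dependency ratio = 10673 / 27220 × 100 = 39.2
Total dependency ratio = (6187 + 10673) / 27220 × 100 = 16860 / 27220 × 100 = 61.9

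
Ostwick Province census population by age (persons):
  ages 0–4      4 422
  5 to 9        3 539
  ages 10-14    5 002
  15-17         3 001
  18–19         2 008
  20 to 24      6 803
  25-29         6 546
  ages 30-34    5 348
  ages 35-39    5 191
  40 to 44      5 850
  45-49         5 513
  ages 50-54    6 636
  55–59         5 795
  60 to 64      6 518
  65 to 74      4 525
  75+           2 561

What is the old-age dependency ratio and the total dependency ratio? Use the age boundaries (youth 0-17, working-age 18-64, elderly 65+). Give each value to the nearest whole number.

0–17: 4 422 + 3 539 + 5 002 + 3 001 = 15 964
18–64: 2 008 + 6 803 + 6 546 + 5 348 + 5 191 + 5 850 + 5 513 + 6 636 + 5 795 + 6 518 = 56 208
65+: 4 525 + 2 561 = 7 086
Old-age dependency ratio = 7 086 / 56 208 × 100 = 13
Total dependency ratio = (15 964 + 7 086) / 56 208 × 100 = 23 050 / 56 208 × 100 = 41

Old-age dependency ratio: 13
Total dependency ratio: 41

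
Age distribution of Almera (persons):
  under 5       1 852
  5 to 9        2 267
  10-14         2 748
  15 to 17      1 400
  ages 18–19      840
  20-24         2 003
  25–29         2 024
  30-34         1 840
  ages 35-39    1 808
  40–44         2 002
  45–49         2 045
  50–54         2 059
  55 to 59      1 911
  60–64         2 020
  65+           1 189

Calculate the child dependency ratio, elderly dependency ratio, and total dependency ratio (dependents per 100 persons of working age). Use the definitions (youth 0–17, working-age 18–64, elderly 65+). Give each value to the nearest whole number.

0–17: 1 852 + 2 267 + 2 748 + 1 400 = 8 267
18–64: 840 + 2 003 + 2 024 + 1 840 + 1 808 + 2 002 + 2 045 + 2 059 + 1 911 + 2 020 = 18 552
65+: 1 189
Youth dependency ratio = 8 267 / 18 552 × 100 = 45
Old-age dependency ratio = 1 189 / 18 552 × 100 = 6
Total dependency ratio = (8 267 + 1 189) / 18 552 × 100 = 9 456 / 18 552 × 100 = 51

Youth dependency ratio: 45
Old-age dependency ratio: 6
Total dependency ratio: 51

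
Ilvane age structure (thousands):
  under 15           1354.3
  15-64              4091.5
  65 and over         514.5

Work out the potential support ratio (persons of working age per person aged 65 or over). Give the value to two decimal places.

Potential support ratio: 7.95

Potential support ratio = 4091.5 / 514.5 = 7.95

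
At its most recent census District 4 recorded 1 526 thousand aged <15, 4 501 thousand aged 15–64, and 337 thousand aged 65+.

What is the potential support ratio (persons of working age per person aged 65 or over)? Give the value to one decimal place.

Potential support ratio: 13.4

Potential support ratio = 4 501 / 337 = 13.4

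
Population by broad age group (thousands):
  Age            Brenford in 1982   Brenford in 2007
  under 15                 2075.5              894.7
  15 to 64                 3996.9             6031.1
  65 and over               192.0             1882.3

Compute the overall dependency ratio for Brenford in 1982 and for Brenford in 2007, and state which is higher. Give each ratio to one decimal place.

Brenford in 1982: (2075.5 + 192.0) / 3996.9 × 100 = 2267.5 / 3996.9 × 100 = 56.7
Brenford in 2007: (894.7 + 1882.3) / 6031.1 × 100 = 2777.0 / 6031.1 × 100 = 46.0

Brenford in 1982: 56.7
Brenford in 2007: 46.0
Higher: Brenford in 1982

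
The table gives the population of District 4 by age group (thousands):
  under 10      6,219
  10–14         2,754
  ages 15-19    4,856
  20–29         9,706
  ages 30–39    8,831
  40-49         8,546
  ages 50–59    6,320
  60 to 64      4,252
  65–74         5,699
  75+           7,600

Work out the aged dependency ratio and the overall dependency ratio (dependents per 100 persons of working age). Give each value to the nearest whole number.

0–14: 6,219 + 2,754 = 8,973
15–64: 4,856 + 9,706 + 8,831 + 8,546 + 6,320 + 4,252 = 42,511
65+: 5,699 + 7,600 = 13,299
Old-age dependency ratio = 13,299 / 42,511 × 100 = 31
Total dependency ratio = (8,973 + 13,299) / 42,511 × 100 = 22,272 / 42,511 × 100 = 52

Old-age dependency ratio: 31
Total dependency ratio: 52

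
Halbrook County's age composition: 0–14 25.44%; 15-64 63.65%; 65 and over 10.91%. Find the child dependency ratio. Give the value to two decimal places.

Youth dependency ratio: 39.97

Youth dependency ratio = 25.44 / 63.65 × 100 = 39.97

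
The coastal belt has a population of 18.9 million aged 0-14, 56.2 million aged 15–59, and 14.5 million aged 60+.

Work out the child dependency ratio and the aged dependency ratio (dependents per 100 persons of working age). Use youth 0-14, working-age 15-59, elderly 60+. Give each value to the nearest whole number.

Youth dependency ratio: 34
Old-age dependency ratio: 26

Youth dependency ratio = 18.9 / 56.2 × 100 = 34
Old-age dependency ratio = 14.5 / 56.2 × 100 = 26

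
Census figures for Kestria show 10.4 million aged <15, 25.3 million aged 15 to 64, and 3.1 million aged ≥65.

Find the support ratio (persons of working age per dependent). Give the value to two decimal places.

Support ratio = 25.3 / (10.4 + 3.1) = 25.3 / 13.5 = 1.87

Support ratio: 1.87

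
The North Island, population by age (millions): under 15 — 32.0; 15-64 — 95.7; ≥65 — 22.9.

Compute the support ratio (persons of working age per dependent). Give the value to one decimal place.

Support ratio: 1.7

Support ratio = 95.7 / (32.0 + 22.9) = 95.7 / 54.9 = 1.7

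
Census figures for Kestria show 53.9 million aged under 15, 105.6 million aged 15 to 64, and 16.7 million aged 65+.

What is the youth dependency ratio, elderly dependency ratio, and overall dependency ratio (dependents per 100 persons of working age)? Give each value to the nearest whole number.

Youth dependency ratio = 53.9 / 105.6 × 100 = 51
Old-age dependency ratio = 16.7 / 105.6 × 100 = 16
Total dependency ratio = (53.9 + 16.7) / 105.6 × 100 = 70.6 / 105.6 × 100 = 67

Youth dependency ratio: 51
Old-age dependency ratio: 16
Total dependency ratio: 67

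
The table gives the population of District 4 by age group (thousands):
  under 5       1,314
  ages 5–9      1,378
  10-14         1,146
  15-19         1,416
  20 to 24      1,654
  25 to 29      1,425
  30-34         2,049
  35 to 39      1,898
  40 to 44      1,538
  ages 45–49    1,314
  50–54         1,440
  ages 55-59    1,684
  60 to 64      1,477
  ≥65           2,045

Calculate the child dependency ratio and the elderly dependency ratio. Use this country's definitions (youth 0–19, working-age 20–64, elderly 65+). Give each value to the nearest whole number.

Youth dependency ratio: 36
Old-age dependency ratio: 14

0–19: 1,314 + 1,378 + 1,146 + 1,416 = 5,254
20–64: 1,654 + 1,425 + 2,049 + 1,898 + 1,538 + 1,314 + 1,440 + 1,684 + 1,477 = 14,479
65+: 2,045
Youth dependency ratio = 5,254 / 14,479 × 100 = 36
Old-age dependency ratio = 2,045 / 14,479 × 100 = 14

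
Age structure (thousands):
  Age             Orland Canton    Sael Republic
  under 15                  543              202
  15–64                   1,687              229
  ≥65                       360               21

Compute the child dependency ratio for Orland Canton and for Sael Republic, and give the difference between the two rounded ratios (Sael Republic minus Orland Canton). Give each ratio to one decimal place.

Orland Canton: 32.2
Sael Republic: 88.2
Difference: +56.0

Orland Canton: 543 / 1,687 × 100 = 32.2
Sael Republic: 202 / 229 × 100 = 88.2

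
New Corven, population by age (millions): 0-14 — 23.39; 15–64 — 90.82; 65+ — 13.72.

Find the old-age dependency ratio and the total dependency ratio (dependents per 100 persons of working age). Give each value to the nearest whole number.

Old-age dependency ratio = 13.72 / 90.82 × 100 = 15
Total dependency ratio = (23.39 + 13.72) / 90.82 × 100 = 37.11 / 90.82 × 100 = 41

Old-age dependency ratio: 15
Total dependency ratio: 41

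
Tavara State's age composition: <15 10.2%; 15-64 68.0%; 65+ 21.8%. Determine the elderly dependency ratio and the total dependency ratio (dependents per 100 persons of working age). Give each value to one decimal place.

Old-age dependency ratio: 32.1
Total dependency ratio: 47.1

Old-age dependency ratio = 21.8 / 68.0 × 100 = 32.1
Total dependency ratio = (10.2 + 21.8) / 68.0 × 100 = 32.0 / 68.0 × 100 = 47.1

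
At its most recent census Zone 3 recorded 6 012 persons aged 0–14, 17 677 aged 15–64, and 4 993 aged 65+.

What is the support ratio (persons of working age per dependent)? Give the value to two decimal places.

Support ratio: 1.61

Support ratio = 17 677 / (6 012 + 4 993) = 17 677 / 11 005 = 1.61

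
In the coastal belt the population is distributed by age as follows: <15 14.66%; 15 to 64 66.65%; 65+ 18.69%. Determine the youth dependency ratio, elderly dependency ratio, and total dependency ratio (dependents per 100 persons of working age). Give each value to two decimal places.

Youth dependency ratio = 14.66 / 66.65 × 100 = 22.00
Old-age dependency ratio = 18.69 / 66.65 × 100 = 28.04
Total dependency ratio = (14.66 + 18.69) / 66.65 × 100 = 33.35 / 66.65 × 100 = 50.04

Youth dependency ratio: 22.00
Old-age dependency ratio: 28.04
Total dependency ratio: 50.04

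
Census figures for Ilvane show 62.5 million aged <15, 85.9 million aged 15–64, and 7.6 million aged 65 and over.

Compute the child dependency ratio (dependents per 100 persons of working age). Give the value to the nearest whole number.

Youth dependency ratio: 73

Youth dependency ratio = 62.5 / 85.9 × 100 = 73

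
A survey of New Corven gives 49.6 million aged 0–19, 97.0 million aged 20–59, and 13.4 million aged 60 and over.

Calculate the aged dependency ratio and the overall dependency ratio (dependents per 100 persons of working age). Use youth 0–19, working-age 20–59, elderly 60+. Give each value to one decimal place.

Old-age dependency ratio: 13.8
Total dependency ratio: 64.9

Old-age dependency ratio = 13.4 / 97.0 × 100 = 13.8
Total dependency ratio = (49.6 + 13.4) / 97.0 × 100 = 63.0 / 97.0 × 100 = 64.9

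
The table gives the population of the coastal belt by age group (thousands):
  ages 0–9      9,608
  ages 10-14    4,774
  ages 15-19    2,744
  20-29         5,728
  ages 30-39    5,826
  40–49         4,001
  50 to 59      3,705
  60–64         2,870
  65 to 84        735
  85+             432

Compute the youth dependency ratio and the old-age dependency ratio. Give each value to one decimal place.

0–14: 9,608 + 4,774 = 14,382
15–64: 2,744 + 5,728 + 5,826 + 4,001 + 3,705 + 2,870 = 24,874
65+: 735 + 432 = 1,167
Youth dependency ratio = 14,382 / 24,874 × 100 = 57.8
Old-age dependency ratio = 1,167 / 24,874 × 100 = 4.7

Youth dependency ratio: 57.8
Old-age dependency ratio: 4.7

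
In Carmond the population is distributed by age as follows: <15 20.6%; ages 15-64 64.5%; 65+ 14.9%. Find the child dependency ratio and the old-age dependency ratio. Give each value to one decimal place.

Youth dependency ratio = 20.6 / 64.5 × 100 = 31.9
Old-age dependency ratio = 14.9 / 64.5 × 100 = 23.1

Youth dependency ratio: 31.9
Old-age dependency ratio: 23.1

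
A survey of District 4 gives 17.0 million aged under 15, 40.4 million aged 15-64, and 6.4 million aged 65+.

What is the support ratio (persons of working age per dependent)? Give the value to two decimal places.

Support ratio: 1.73

Support ratio = 40.4 / (17.0 + 6.4) = 40.4 / 23.4 = 1.73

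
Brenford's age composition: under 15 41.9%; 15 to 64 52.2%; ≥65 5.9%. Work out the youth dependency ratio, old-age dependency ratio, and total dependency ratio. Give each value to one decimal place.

Youth dependency ratio = 41.9 / 52.2 × 100 = 80.3
Old-age dependency ratio = 5.9 / 52.2 × 100 = 11.3
Total dependency ratio = (41.9 + 5.9) / 52.2 × 100 = 47.8 / 52.2 × 100 = 91.6

Youth dependency ratio: 80.3
Old-age dependency ratio: 11.3
Total dependency ratio: 91.6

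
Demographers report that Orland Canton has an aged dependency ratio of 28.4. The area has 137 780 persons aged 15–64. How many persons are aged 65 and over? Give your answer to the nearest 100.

Old-age dependency ratio = elderly / working-age × 100
28.4 = E / 137 780 × 100
⇒ 39 100

Aged 65 and over: 39 100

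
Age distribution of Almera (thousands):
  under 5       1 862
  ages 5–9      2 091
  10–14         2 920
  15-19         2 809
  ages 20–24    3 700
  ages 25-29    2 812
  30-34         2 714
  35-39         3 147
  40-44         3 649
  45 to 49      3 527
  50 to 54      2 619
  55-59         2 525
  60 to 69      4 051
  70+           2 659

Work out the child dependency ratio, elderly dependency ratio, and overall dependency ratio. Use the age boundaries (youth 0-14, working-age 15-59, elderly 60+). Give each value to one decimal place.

Youth dependency ratio: 25.0
Old-age dependency ratio: 24.4
Total dependency ratio: 49.4

0–14: 1 862 + 2 091 + 2 920 = 6 873
15–59: 2 809 + 3 700 + 2 812 + 2 714 + 3 147 + 3 649 + 3 527 + 2 619 + 2 525 = 27 502
60+: 4 051 + 2 659 = 6 710
Youth dependency ratio = 6 873 / 27 502 × 100 = 25.0
Old-age dependency ratio = 6 710 / 27 502 × 100 = 24.4
Total dependency ratio = (6 873 + 6 710) / 27 502 × 100 = 13 583 / 27 502 × 100 = 49.4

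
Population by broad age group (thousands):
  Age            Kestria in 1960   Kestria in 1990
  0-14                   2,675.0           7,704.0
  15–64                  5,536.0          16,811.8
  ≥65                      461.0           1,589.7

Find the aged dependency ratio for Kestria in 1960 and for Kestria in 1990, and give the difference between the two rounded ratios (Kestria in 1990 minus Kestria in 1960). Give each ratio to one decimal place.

Kestria in 1960: 461.0 / 5,536.0 × 100 = 8.3
Kestria in 1990: 1,589.7 / 16,811.8 × 100 = 9.5

Kestria in 1960: 8.3
Kestria in 1990: 9.5
Difference: +1.2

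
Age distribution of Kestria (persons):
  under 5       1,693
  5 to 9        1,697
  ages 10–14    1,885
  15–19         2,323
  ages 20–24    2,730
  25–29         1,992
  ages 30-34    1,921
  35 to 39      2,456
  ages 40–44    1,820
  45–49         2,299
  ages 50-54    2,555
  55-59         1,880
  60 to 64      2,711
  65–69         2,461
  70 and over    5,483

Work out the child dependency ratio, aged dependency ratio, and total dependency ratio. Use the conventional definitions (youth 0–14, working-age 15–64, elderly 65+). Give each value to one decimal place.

Youth dependency ratio: 23.3
Old-age dependency ratio: 35.0
Total dependency ratio: 58.3

0–14: 1,693 + 1,697 + 1,885 = 5,275
15–64: 2,323 + 2,730 + 1,992 + 1,921 + 2,456 + 1,820 + 2,299 + 2,555 + 1,880 + 2,711 = 22,687
65+: 2,461 + 5,483 = 7,944
Youth dependency ratio = 5,275 / 22,687 × 100 = 23.3
Old-age dependency ratio = 7,944 / 22,687 × 100 = 35.0
Total dependency ratio = (5,275 + 7,944) / 22,687 × 100 = 13,219 / 22,687 × 100 = 58.3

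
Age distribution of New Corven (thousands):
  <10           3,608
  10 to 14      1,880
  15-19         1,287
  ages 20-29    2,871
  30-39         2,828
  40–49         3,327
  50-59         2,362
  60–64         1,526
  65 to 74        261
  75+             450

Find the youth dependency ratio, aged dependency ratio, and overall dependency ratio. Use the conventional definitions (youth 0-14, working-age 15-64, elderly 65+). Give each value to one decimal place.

0–14: 3,608 + 1,880 = 5,488
15–64: 1,287 + 2,871 + 2,828 + 3,327 + 2,362 + 1,526 = 14,201
65+: 261 + 450 = 711
Youth dependency ratio = 5,488 / 14,201 × 100 = 38.6
Old-age dependency ratio = 711 / 14,201 × 100 = 5.0
Total dependency ratio = (5,488 + 711) / 14,201 × 100 = 6,199 / 14,201 × 100 = 43.7

Youth dependency ratio: 38.6
Old-age dependency ratio: 5.0
Total dependency ratio: 43.7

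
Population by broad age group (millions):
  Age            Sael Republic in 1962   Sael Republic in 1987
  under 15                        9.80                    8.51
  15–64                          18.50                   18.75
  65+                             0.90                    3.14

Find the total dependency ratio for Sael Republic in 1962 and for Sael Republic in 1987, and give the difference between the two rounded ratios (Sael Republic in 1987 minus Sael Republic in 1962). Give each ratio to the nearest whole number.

Sael Republic in 1962: (9.80 + 0.90) / 18.50 × 100 = 10.70 / 18.50 × 100 = 58
Sael Republic in 1987: (8.51 + 3.14) / 18.75 × 100 = 11.65 / 18.75 × 100 = 62

Sael Republic in 1962: 58
Sael Republic in 1987: 62
Difference: +4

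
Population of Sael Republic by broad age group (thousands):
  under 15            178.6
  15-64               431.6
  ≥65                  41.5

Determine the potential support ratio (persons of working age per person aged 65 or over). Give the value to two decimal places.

Potential support ratio = 431.6 / 41.5 = 10.40

Potential support ratio: 10.40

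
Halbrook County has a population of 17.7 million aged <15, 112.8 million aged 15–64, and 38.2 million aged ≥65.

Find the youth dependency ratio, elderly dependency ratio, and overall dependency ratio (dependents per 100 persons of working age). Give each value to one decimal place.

Youth dependency ratio = 17.7 / 112.8 × 100 = 15.7
Old-age dependency ratio = 38.2 / 112.8 × 100 = 33.9
Total dependency ratio = (17.7 + 38.2) / 112.8 × 100 = 55.9 / 112.8 × 100 = 49.6

Youth dependency ratio: 15.7
Old-age dependency ratio: 33.9
Total dependency ratio: 49.6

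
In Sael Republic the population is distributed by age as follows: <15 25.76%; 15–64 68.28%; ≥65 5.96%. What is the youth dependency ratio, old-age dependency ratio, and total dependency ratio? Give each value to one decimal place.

Youth dependency ratio: 37.7
Old-age dependency ratio: 8.7
Total dependency ratio: 46.5

Youth dependency ratio = 25.76 / 68.28 × 100 = 37.7
Old-age dependency ratio = 5.96 / 68.28 × 100 = 8.7
Total dependency ratio = (25.76 + 5.96) / 68.28 × 100 = 31.72 / 68.28 × 100 = 46.5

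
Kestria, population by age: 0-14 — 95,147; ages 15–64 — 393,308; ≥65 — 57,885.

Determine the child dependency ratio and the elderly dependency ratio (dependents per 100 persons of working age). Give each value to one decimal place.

Youth dependency ratio: 24.2
Old-age dependency ratio: 14.7

Youth dependency ratio = 95,147 / 393,308 × 100 = 24.2
Old-age dependency ratio = 57,885 / 393,308 × 100 = 14.7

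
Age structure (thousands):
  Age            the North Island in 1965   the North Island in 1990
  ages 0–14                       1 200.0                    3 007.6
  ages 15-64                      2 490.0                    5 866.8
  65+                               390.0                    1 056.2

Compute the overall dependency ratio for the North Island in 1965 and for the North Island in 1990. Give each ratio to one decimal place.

the North Island in 1965: (1 200.0 + 390.0) / 2 490.0 × 100 = 1 590.0 / 2 490.0 × 100 = 63.9
the North Island in 1990: (3 007.6 + 1 056.2) / 5 866.8 × 100 = 4 063.8 / 5 866.8 × 100 = 69.3

the North Island in 1965: 63.9
the North Island in 1990: 69.3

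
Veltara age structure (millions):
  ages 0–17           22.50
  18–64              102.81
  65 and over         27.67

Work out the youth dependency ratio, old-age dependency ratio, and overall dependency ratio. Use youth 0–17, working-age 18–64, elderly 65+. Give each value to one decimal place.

Youth dependency ratio = 22.50 / 102.81 × 100 = 21.9
Old-age dependency ratio = 27.67 / 102.81 × 100 = 26.9
Total dependency ratio = (22.50 + 27.67) / 102.81 × 100 = 50.17 / 102.81 × 100 = 48.8

Youth dependency ratio: 21.9
Old-age dependency ratio: 26.9
Total dependency ratio: 48.8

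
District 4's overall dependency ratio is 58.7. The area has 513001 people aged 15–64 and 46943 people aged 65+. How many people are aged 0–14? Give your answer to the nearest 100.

Aged 0–14: 254200

Total dependency ratio = (youth + elderly) / working-age × 100
58.7 = (Y + 46943) / 513001 × 100
⇒ 254200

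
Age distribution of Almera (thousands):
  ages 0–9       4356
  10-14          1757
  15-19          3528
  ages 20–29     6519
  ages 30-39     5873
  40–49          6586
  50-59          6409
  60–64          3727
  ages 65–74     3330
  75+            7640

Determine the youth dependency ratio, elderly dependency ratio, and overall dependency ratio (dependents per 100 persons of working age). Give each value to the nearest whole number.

Youth dependency ratio: 19
Old-age dependency ratio: 34
Total dependency ratio: 52

0–14: 4356 + 1757 = 6113
15–64: 3528 + 6519 + 5873 + 6586 + 6409 + 3727 = 32642
65+: 3330 + 7640 = 10970
Youth dependency ratio = 6113 / 32642 × 100 = 19
Old-age dependency ratio = 10970 / 32642 × 100 = 34
Total dependency ratio = (6113 + 10970) / 32642 × 100 = 17083 / 32642 × 100 = 52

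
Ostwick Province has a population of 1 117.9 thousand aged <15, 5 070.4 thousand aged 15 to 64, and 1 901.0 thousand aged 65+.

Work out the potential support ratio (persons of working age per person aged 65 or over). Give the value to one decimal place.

Potential support ratio: 2.7

Potential support ratio = 5 070.4 / 1 901.0 = 2.7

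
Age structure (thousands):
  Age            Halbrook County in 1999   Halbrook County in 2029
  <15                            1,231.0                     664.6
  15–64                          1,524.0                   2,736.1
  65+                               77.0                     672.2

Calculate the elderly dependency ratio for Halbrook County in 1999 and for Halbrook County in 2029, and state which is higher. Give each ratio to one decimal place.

Halbrook County in 1999: 5.1
Halbrook County in 2029: 24.6
Higher: Halbrook County in 2029

Halbrook County in 1999: 77.0 / 1,524.0 × 100 = 5.1
Halbrook County in 2029: 672.2 / 2,736.1 × 100 = 24.6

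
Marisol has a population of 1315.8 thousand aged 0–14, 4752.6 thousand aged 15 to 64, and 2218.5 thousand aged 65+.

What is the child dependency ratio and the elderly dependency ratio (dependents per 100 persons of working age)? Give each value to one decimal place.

Youth dependency ratio: 27.7
Old-age dependency ratio: 46.7

Youth dependency ratio = 1315.8 / 4752.6 × 100 = 27.7
Old-age dependency ratio = 2218.5 / 4752.6 × 100 = 46.7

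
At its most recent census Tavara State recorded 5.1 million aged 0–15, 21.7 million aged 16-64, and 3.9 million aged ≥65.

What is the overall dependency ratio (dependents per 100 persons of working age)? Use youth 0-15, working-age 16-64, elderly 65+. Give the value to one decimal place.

Total dependency ratio = (5.1 + 3.9) / 21.7 × 100 = 9.0 / 21.7 × 100 = 41.5

Total dependency ratio: 41.5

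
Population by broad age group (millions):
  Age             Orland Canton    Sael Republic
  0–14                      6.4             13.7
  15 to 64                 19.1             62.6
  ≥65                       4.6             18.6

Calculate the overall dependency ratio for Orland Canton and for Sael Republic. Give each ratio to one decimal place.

Orland Canton: 57.6
Sael Republic: 51.6

Orland Canton: (6.4 + 4.6) / 19.1 × 100 = 11.0 / 19.1 × 100 = 57.6
Sael Republic: (13.7 + 18.6) / 62.6 × 100 = 32.3 / 62.6 × 100 = 51.6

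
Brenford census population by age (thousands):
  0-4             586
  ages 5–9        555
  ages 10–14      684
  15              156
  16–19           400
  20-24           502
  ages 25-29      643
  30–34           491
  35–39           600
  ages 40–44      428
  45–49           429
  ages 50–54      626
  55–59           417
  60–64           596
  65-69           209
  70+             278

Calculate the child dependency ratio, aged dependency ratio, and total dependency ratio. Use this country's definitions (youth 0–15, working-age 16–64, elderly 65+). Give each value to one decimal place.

Youth dependency ratio: 38.6
Old-age dependency ratio: 9.5
Total dependency ratio: 48.1

0–15: 586 + 555 + 684 + 156 = 1,981
16–64: 400 + 502 + 643 + 491 + 600 + 428 + 429 + 626 + 417 + 596 = 5,132
65+: 209 + 278 = 487
Youth dependency ratio = 1,981 / 5,132 × 100 = 38.6
Old-age dependency ratio = 487 / 5,132 × 100 = 9.5
Total dependency ratio = (1,981 + 487) / 5,132 × 100 = 2,468 / 5,132 × 100 = 48.1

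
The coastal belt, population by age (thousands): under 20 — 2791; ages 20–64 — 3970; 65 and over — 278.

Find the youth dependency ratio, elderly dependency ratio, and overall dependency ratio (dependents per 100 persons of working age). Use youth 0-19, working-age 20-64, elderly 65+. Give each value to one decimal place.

Youth dependency ratio = 2791 / 3970 × 100 = 70.3
Old-age dependency ratio = 278 / 3970 × 100 = 7.0
Total dependency ratio = (2791 + 278) / 3970 × 100 = 3069 / 3970 × 100 = 77.3

Youth dependency ratio: 70.3
Old-age dependency ratio: 7.0
Total dependency ratio: 77.3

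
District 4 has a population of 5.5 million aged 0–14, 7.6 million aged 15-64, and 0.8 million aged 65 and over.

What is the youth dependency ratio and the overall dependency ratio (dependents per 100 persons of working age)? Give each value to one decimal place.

Youth dependency ratio: 72.4
Total dependency ratio: 82.9

Youth dependency ratio = 5.5 / 7.6 × 100 = 72.4
Total dependency ratio = (5.5 + 0.8) / 7.6 × 100 = 6.3 / 7.6 × 100 = 82.9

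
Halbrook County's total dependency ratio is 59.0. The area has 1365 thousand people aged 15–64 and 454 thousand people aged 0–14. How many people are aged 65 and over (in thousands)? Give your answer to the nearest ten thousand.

Aged 65 and over: 350

Total dependency ratio = (youth + elderly) / working-age × 100
59.0 = (454 + E) / 1365 × 100
⇒ 350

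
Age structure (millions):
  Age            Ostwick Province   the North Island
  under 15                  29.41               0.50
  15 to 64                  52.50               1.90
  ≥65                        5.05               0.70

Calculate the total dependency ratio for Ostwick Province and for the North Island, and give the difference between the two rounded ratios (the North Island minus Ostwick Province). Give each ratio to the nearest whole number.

Ostwick Province: (29.41 + 5.05) / 52.50 × 100 = 34.46 / 52.50 × 100 = 66
the North Island: (0.50 + 0.70) / 1.90 × 100 = 1.20 / 1.90 × 100 = 63

Ostwick Province: 66
the North Island: 63
Difference: -3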